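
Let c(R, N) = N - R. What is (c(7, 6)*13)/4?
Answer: -13/4 ≈ -3.2500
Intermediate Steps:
(c(7, 6)*13)/4 = ((6 - 1*7)*13)/4 = ((6 - 7)*13)*(¼) = -1*13*(¼) = -13*¼ = -13/4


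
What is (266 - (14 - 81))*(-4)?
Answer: -1332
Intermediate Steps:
(266 - (14 - 81))*(-4) = (266 - 1*(-67))*(-4) = (266 + 67)*(-4) = 333*(-4) = -1332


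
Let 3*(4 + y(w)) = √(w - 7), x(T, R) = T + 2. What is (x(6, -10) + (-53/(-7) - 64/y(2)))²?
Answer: (578136*√5 + 6973699*I)/(49*(24*√5 + 139*I)) ≈ 954.84 + 178.84*I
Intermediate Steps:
x(T, R) = 2 + T
y(w) = -4 + √(-7 + w)/3 (y(w) = -4 + √(w - 7)/3 = -4 + √(-7 + w)/3)
(x(6, -10) + (-53/(-7) - 64/y(2)))² = ((2 + 6) + (-53/(-7) - 64/(-4 + √(-7 + 2)/3)))² = (8 + (-53*(-⅐) - 64/(-4 + √(-5)/3)))² = (8 + (53/7 - 64/(-4 + (I*√5)/3)))² = (8 + (53/7 - 64/(-4 + I*√5/3)))² = (109/7 - 64/(-4 + I*√5/3))²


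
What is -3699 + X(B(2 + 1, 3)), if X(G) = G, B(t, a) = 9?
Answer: -3690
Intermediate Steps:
-3699 + X(B(2 + 1, 3)) = -3699 + 9 = -3690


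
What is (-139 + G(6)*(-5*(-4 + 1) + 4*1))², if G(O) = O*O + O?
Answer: 434281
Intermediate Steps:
G(O) = O + O² (G(O) = O² + O = O + O²)
(-139 + G(6)*(-5*(-4 + 1) + 4*1))² = (-139 + (6*(1 + 6))*(-5*(-4 + 1) + 4*1))² = (-139 + (6*7)*(-5*(-3) + 4))² = (-139 + 42*(15 + 4))² = (-139 + 42*19)² = (-139 + 798)² = 659² = 434281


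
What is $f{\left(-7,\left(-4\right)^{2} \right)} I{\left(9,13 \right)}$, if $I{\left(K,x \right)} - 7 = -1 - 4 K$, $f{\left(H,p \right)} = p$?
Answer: $-480$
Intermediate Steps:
$I{\left(K,x \right)} = 6 - 4 K$ ($I{\left(K,x \right)} = 7 - \left(1 + 4 K\right) = 6 - 4 K$)
$f{\left(-7,\left(-4\right)^{2} \right)} I{\left(9,13 \right)} = \left(-4\right)^{2} \left(6 - 36\right) = 16 \left(6 - 36\right) = 16 \left(-30\right) = -480$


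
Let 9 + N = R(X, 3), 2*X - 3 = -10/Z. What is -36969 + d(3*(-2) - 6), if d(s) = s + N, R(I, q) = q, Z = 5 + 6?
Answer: -36987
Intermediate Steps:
Z = 11
X = 23/22 (X = 3/2 + (-10/11)/2 = 3/2 + (-10*1/11)/2 = 3/2 + (½)*(-10/11) = 3/2 - 5/11 = 23/22 ≈ 1.0455)
N = -6 (N = -9 + 3 = -6)
d(s) = -6 + s (d(s) = s - 6 = -6 + s)
-36969 + d(3*(-2) - 6) = -36969 + (-6 + (3*(-2) - 6)) = -36969 + (-6 + (-6 - 6)) = -36969 + (-6 - 12) = -36969 - 18 = -36987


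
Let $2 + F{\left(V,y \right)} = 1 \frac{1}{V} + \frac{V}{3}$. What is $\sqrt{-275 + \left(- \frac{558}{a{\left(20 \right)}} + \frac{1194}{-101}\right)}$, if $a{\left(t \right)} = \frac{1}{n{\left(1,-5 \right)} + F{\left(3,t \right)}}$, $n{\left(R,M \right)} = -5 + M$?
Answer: $\frac{\sqrt{57790483}}{101} \approx 75.267$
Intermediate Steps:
$F{\left(V,y \right)} = -2 + \frac{1}{V} + \frac{V}{3}$ ($F{\left(V,y \right)} = -2 + \left(1 \frac{1}{V} + \frac{V}{3}\right) = -2 + \left(\frac{1}{V} + V \frac{1}{3}\right) = -2 + \left(\frac{1}{V} + \frac{V}{3}\right) = -2 + \frac{1}{V} + \frac{V}{3}$)
$a{\left(t \right)} = - \frac{3}{32}$ ($a{\left(t \right)} = \frac{1}{\left(-5 - 5\right) + \left(-2 + \frac{1}{3} + \frac{1}{3} \cdot 3\right)} = \frac{1}{-10 + \left(-2 + \frac{1}{3} + 1\right)} = \frac{1}{-10 - \frac{2}{3}} = \frac{1}{- \frac{32}{3}} = - \frac{3}{32}$)
$\sqrt{-275 + \left(- \frac{558}{a{\left(20 \right)}} + \frac{1194}{-101}\right)} = \sqrt{-275 + \left(- \frac{558}{- \frac{3}{32}} + \frac{1194}{-101}\right)} = \sqrt{-275 + \left(\left(-558\right) \left(- \frac{32}{3}\right) + 1194 \left(- \frac{1}{101}\right)\right)} = \sqrt{-275 + \left(5952 - \frac{1194}{101}\right)} = \sqrt{-275 + \frac{599958}{101}} = \sqrt{\frac{572183}{101}} = \frac{\sqrt{57790483}}{101}$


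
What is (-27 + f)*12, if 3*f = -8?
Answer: -356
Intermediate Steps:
f = -8/3 (f = (⅓)*(-8) = -8/3 ≈ -2.6667)
(-27 + f)*12 = (-27 - 8/3)*12 = -89/3*12 = -356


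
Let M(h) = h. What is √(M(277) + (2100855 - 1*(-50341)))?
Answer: √2151473 ≈ 1466.8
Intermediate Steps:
√(M(277) + (2100855 - 1*(-50341))) = √(277 + (2100855 - 1*(-50341))) = √(277 + (2100855 + 50341)) = √(277 + 2151196) = √2151473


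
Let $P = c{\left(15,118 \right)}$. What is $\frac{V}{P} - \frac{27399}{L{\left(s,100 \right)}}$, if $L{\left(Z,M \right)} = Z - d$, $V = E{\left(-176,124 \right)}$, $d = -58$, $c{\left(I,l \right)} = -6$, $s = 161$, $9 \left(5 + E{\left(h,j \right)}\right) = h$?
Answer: $- \frac{477049}{3942} \approx -121.02$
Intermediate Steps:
$E{\left(h,j \right)} = -5 + \frac{h}{9}$
$V = - \frac{221}{9}$ ($V = -5 + \frac{1}{9} \left(-176\right) = -5 - \frac{176}{9} = - \frac{221}{9} \approx -24.556$)
$L{\left(Z,M \right)} = 58 + Z$ ($L{\left(Z,M \right)} = Z - -58 = Z + 58 = 58 + Z$)
$P = -6$
$\frac{V}{P} - \frac{27399}{L{\left(s,100 \right)}} = - \frac{221}{9 \left(-6\right)} - \frac{27399}{58 + 161} = \left(- \frac{221}{9}\right) \left(- \frac{1}{6}\right) - \frac{27399}{219} = \frac{221}{54} - \frac{9133}{73} = - \frac{477049}{3942}$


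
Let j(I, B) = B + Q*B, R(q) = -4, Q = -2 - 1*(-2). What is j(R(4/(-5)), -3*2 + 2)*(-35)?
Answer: 140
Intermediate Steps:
Q = 0 (Q = -2 + 2 = 0)
j(I, B) = B (j(I, B) = B + 0*B = B + 0 = B)
j(R(4/(-5)), -3*2 + 2)*(-35) = (-3*2 + 2)*(-35) = (-6 + 2)*(-35) = -4*(-35) = 140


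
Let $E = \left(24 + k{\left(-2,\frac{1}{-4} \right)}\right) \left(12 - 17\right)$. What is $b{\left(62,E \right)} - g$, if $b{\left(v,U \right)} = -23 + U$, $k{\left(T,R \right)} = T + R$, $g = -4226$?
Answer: $\frac{16377}{4} \approx 4094.3$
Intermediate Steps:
$k{\left(T,R \right)} = R + T$
$E = - \frac{435}{4}$ ($E = \left(24 - \left(2 - \frac{1}{-4}\right)\right) \left(12 - 17\right) = \left(24 - \frac{9}{4}\right) \left(-5\right) = \frac{87}{4} \left(-5\right) = - \frac{435}{4} \approx -108.75$)
$b{\left(62,E \right)} - g = \left(-23 - \frac{435}{4}\right) - -4226 = - \frac{527}{4} + 4226 = \frac{16377}{4}$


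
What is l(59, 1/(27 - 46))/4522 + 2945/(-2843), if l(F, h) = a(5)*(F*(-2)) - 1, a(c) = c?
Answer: -14997503/12856046 ≈ -1.1666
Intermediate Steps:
l(F, h) = -1 - 10*F (l(F, h) = 5*(F*(-2)) - 1 = 5*(-2*F) - 1 = -10*F - 1 = -1 - 10*F)
l(59, 1/(27 - 46))/4522 + 2945/(-2843) = (-1 - 10*59)/4522 + 2945/(-2843) = (-1 - 590)*(1/4522) + 2945*(-1/2843) = -591*1/4522 - 2945/2843 = -591/4522 - 2945/2843 = -14997503/12856046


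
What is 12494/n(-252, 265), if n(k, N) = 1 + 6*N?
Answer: 12494/1591 ≈ 7.8529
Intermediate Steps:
12494/n(-252, 265) = 12494/(1 + 6*265) = 12494/(1 + 1590) = 12494/1591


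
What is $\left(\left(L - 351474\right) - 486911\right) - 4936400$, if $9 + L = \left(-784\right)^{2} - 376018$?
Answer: $-5536156$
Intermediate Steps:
$L = 238629$ ($L = -9 - \left(376018 - \left(-784\right)^{2}\right) = -9 + \left(614656 - 376018\right) = -9 + 238638 = 238629$)
$\left(\left(L - 351474\right) - 486911\right) - 4936400 = \left(\left(238629 - 351474\right) - 486911\right) - 4936400 = \left(-112845 - 486911\right) - 4936400 = -599756 - 4936400 = -5536156$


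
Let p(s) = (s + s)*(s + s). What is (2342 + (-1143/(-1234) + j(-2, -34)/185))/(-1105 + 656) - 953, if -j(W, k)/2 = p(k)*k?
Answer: -98607481853/102502210 ≈ -962.00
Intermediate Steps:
p(s) = 4*s² (p(s) = (2*s)*(2*s) = 4*s²)
j(W, k) = -8*k³ (j(W, k) = -2*4*k²*k = -8*k³)
(2342 + (-1143/(-1234) + j(-2, -34)/185))/(-1105 + 656) - 953 = (2342 + (-1143/(-1234) - 8*(-34)³/185))/(-1105 + 656) - 953 = (2342 + (-1143*(-1/1234) - 8*(-39304)*(1/185)))/(-449) - 953 = (2342 + (1143/1234 + 314432*(1/185)))*(-1/449) - 953 = (2342 + (1143/1234 + 314432/185))*(-1/449) - 953 = (2342 + 388220543/228290)*(-1/449) - 953 = (922875723/228290)*(-1/449) - 953 = -922875723/102502210 - 953 = -98607481853/102502210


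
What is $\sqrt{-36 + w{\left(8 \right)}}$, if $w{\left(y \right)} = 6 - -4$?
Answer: $i \sqrt{26} \approx 5.099 i$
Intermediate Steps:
$w{\left(y \right)} = 10$ ($w{\left(y \right)} = 6 + 4 = 10$)
$\sqrt{-36 + w{\left(8 \right)}} = \sqrt{-36 + 10} = \sqrt{-26} = i \sqrt{26}$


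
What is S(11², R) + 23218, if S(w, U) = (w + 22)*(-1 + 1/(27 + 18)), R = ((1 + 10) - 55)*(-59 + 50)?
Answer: 1038518/45 ≈ 23078.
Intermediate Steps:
R = 396 (R = (11 - 55)*(-9) = -44*(-9) = 396)
S(w, U) = -968/45 - 44*w/45 (S(w, U) = (22 + w)*(-1 + 1/45) = (22 + w)*(-44/45) = -968/45 - 44*w/45)
S(11², R) + 23218 = (-968/45 - 44/45*11²) + 23218 = (-968/45 - 44/45*121) + 23218 = (-968/45 - 5324/45) + 23218 = -6292/45 + 23218 = 1038518/45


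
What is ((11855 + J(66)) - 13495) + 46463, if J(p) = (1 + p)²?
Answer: 49312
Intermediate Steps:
((11855 + J(66)) - 13495) + 46463 = ((11855 + (1 + 66)²) - 13495) + 46463 = ((11855 + 67²) - 13495) + 46463 = ((11855 + 4489) - 13495) + 46463 = (16344 - 13495) + 46463 = 2849 + 46463 = 49312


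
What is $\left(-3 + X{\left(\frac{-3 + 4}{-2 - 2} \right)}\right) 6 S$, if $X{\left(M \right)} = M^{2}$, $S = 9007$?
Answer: $- \frac{1269987}{8} \approx -1.5875 \cdot 10^{5}$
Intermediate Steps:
$\left(-3 + X{\left(\frac{-3 + 4}{-2 - 2} \right)}\right) 6 S = \left(-3 + \left(\frac{-3 + 4}{-2 - 2}\right)^{2}\right) 6 \cdot 9007 = \left(-3 + \left(1 \frac{1}{-4}\right)^{2}\right) 6 \cdot 9007 = \left(-3 + \left(1 \left(- \frac{1}{4}\right)\right)^{2}\right) 6 \cdot 9007 = \left(-3 + \left(- \frac{1}{4}\right)^{2}\right) 6 \cdot 9007 = \left(-3 + \frac{1}{16}\right) 6 \cdot 9007 = \left(- \frac{47}{16}\right) 6 \cdot 9007 = \left(- \frac{141}{8}\right) 9007 = - \frac{1269987}{8}$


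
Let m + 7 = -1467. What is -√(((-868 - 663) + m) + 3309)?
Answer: -4*√19 ≈ -17.436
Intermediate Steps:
m = -1474 (m = -7 - 1467 = -1474)
-√(((-868 - 663) + m) + 3309) = -√(((-868 - 663) - 1474) + 3309) = -√((-1531 - 1474) + 3309) = -√(-3005 + 3309) = -√304 = -4*√19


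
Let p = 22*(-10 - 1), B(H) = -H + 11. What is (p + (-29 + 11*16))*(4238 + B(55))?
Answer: -398430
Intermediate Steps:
B(H) = 11 - H
p = -242 (p = 22*(-11) = -242)
(p + (-29 + 11*16))*(4238 + B(55)) = (-242 + (-29 + 11*16))*(4238 + (11 - 1*55)) = (-242 + (-29 + 176))*(4238 + (11 - 55)) = (-242 + 147)*(4238 - 44) = -95*4194 = -398430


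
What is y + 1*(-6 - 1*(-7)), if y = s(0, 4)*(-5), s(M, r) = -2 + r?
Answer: -9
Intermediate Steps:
y = -10 (y = (-2 + 4)*(-5) = 2*(-5) = -10)
y + 1*(-6 - 1*(-7)) = -10 + 1*(-6 - 1*(-7)) = -10 + 1*(-6 + 7) = -10 + 1*1 = -10 + 1 = -9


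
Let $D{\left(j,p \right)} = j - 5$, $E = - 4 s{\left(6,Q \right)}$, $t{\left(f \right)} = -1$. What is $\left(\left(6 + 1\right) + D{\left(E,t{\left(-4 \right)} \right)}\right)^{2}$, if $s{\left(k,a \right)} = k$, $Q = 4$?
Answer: $484$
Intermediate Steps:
$E = -24$ ($E = \left(-4\right) 6 = -24$)
$D{\left(j,p \right)} = -5 + j$ ($D{\left(j,p \right)} = j - 5 = -5 + j$)
$\left(\left(6 + 1\right) + D{\left(E,t{\left(-4 \right)} \right)}\right)^{2} = \left(\left(6 + 1\right) - 29\right)^{2} = \left(7 - 29\right)^{2} = \left(-22\right)^{2} = 484$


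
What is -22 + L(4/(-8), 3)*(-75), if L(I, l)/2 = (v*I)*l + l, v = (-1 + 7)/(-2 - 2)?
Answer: -1619/2 ≈ -809.50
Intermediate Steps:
v = -3/2 (v = 6/(-4) = 6*(-¼) = -3/2 ≈ -1.5000)
L(I, l) = 2*l - 3*I*l (L(I, l) = 2*((-3*I/2)*l + l) = 2*(-3*I*l/2 + l) = 2*(l - 3*I*l/2) = 2*l - 3*I*l)
-22 + L(4/(-8), 3)*(-75) = -22 + (3*(2 - 12/(-8)))*(-75) = -22 + (3*(2 - 12*(-1)/8))*(-75) = -22 + (3*(2 - 3*(-½)))*(-75) = -22 + (3*(2 + 3/2))*(-75) = -22 + (3*(7/2))*(-75) = -22 + (21/2)*(-75) = -22 - 1575/2 = -1619/2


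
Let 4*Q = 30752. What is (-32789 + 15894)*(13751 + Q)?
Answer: -362211905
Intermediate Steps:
Q = 7688 (Q = (1/4)*30752 = 7688)
(-32789 + 15894)*(13751 + Q) = (-32789 + 15894)*(13751 + 7688) = -16895*21439 = -362211905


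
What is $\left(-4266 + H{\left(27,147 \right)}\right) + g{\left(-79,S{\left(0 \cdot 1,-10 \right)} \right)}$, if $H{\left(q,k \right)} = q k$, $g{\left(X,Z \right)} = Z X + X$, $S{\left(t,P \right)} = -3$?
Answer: $-139$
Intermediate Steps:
$g{\left(X,Z \right)} = X + X Z$ ($g{\left(X,Z \right)} = X Z + X = X + X Z$)
$H{\left(q,k \right)} = k q$
$\left(-4266 + H{\left(27,147 \right)}\right) + g{\left(-79,S{\left(0 \cdot 1,-10 \right)} \right)} = \left(-4266 + 147 \cdot 27\right) - 79 \left(1 - 3\right) = \left(-4266 + 3969\right) - -158 = -297 + 158 = -139$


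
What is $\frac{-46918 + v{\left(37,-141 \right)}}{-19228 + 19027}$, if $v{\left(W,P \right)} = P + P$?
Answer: $\frac{47200}{201} \approx 234.83$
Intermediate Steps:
$v{\left(W,P \right)} = 2 P$
$\frac{-46918 + v{\left(37,-141 \right)}}{-19228 + 19027} = \frac{-46918 + 2 \left(-141\right)}{-19228 + 19027} = \frac{-46918 - 282}{-201} = \left(-47200\right) \left(- \frac{1}{201}\right) = \frac{47200}{201}$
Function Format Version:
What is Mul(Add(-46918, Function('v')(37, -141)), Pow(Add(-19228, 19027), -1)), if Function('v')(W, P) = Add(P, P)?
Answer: Rational(47200, 201) ≈ 234.83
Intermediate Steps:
Function('v')(W, P) = Mul(2, P)
Mul(Add(-46918, Function('v')(37, -141)), Pow(Add(-19228, 19027), -1)) = Mul(Add(-46918, Mul(2, -141)), Pow(Add(-19228, 19027), -1)) = Mul(Add(-46918, -282), Pow(-201, -1)) = Mul(-47200, Rational(-1, 201)) = Rational(47200, 201)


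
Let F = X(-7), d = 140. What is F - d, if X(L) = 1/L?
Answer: -981/7 ≈ -140.14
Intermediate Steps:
F = -⅐ (F = 1/(-7) = -⅐ ≈ -0.14286)
F - d = -⅐ - 1*140 = -⅐ - 140 = -981/7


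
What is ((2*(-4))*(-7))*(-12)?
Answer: -672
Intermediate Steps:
((2*(-4))*(-7))*(-12) = -8*(-7)*(-12) = 56*(-12) = -672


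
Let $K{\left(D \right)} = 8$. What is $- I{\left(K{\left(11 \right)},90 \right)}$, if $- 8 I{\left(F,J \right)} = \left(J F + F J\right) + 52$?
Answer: $\frac{373}{2} \approx 186.5$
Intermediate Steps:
$I{\left(F,J \right)} = - \frac{13}{2} - \frac{F J}{4}$ ($I{\left(F,J \right)} = - \frac{\left(J F + F J\right) + 52}{8} = - \frac{\left(F J + F J\right) + 52}{8} = - \frac{2 F J + 52}{8} = - \frac{52 + 2 F J}{8} = - \frac{13}{2} - \frac{F J}{4}$)
$- I{\left(K{\left(11 \right)},90 \right)} = - (- \frac{13}{2} - 2 \cdot 90) = - (- \frac{13}{2} - 180) = \left(-1\right) \left(- \frac{373}{2}\right) = \frac{373}{2}$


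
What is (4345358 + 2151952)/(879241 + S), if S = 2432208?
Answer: 6497310/3311449 ≈ 1.9621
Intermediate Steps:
(4345358 + 2151952)/(879241 + S) = (4345358 + 2151952)/(879241 + 2432208) = 6497310/3311449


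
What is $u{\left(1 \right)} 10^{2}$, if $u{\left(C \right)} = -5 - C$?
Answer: $-600$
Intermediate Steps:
$u{\left(1 \right)} 10^{2} = \left(-5 - 1\right) 10^{2} = \left(-5 - 1\right) 100 = \left(-6\right) 100 = -600$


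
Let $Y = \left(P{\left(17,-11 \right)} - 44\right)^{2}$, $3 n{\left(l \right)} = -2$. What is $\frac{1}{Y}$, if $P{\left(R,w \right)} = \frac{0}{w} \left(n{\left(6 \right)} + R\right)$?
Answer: $\frac{1}{1936} \approx 0.00051653$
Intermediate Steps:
$n{\left(l \right)} = - \frac{2}{3}$ ($n{\left(l \right)} = \frac{1}{3} \left(-2\right) = - \frac{2}{3}$)
$P{\left(R,w \right)} = 0$ ($P{\left(R,w \right)} = \frac{0}{w} \left(- \frac{2}{3} + R\right) = 0 \left(- \frac{2}{3} + R\right) = 0$)
$Y = 1936$ ($Y = \left(0 - 44\right)^{2} = \left(-44\right)^{2} = 1936$)
$\frac{1}{Y} = \frac{1}{1936}$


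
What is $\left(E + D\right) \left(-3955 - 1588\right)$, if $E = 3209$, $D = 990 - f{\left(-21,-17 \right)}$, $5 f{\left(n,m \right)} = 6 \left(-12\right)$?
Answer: $- \frac{116774381}{5} \approx -2.3355 \cdot 10^{7}$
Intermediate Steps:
$f{\left(n,m \right)} = - \frac{72}{5}$ ($f{\left(n,m \right)} = \frac{6 \left(-12\right)}{5} = \frac{1}{5} \left(-72\right) = - \frac{72}{5}$)
$D = \frac{5022}{5}$ ($D = 990 - - \frac{72}{5} = 990 + \frac{72}{5} = \frac{5022}{5} \approx 1004.4$)
$\left(E + D\right) \left(-3955 - 1588\right) = \left(3209 + \frac{5022}{5}\right) \left(-3955 - 1588\right) = \frac{21067}{5} \left(-5543\right) = - \frac{116774381}{5}$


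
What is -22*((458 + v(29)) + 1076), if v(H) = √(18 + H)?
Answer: -33748 - 22*√47 ≈ -33899.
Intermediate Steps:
-22*((458 + v(29)) + 1076) = -22*((458 + √(18 + 29)) + 1076) = -22*((458 + √47) + 1076) = -22*(1534 + √47) = -33748 - 22*√47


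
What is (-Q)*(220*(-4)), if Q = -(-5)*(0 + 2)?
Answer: 8800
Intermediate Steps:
Q = 10 (Q = -(-5)*2 = -5*(-2) = 10)
(-Q)*(220*(-4)) = (-1*10)*(220*(-4)) = -10*(-880) = 8800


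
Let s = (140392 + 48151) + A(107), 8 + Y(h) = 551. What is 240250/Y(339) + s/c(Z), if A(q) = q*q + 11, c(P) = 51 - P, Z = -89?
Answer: 142236629/76020 ≈ 1871.0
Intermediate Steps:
Y(h) = 543 (Y(h) = -8 + 551 = 543)
A(q) = 11 + q² (A(q) = q² + 11 = 11 + q²)
s = 200003 (s = (140392 + 48151) + (11 + 107²) = 188543 + (11 + 11449) = 188543 + 11460 = 200003)
240250/Y(339) + s/c(Z) = 240250/543 + 200003/(51 - 1*(-89)) = 240250*(1/543) + 200003/(51 + 89) = 240250/543 + 200003/140 = 142236629/76020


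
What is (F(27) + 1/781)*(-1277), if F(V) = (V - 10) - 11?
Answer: -5985299/781 ≈ -7663.6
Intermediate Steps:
F(V) = -21 + V (F(V) = (-10 + V) - 11 = -21 + V)
(F(27) + 1/781)*(-1277) = ((-21 + 27) + 1/781)*(-1277) = (6 + 1/781)*(-1277) = (4687/781)*(-1277) = -5985299/781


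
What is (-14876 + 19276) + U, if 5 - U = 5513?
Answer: -1108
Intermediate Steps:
U = -5508 (U = 5 - 1*5513 = 5 - 5513 = -5508)
(-14876 + 19276) + U = (-14876 + 19276) - 5508 = 4400 - 5508 = -1108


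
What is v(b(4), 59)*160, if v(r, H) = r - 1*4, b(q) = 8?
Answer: 640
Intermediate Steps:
v(r, H) = -4 + r (v(r, H) = r - 4 = -4 + r)
v(b(4), 59)*160 = (-4 + 8)*160 = 4*160 = 640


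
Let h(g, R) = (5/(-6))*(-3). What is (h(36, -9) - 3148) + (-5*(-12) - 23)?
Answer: -6217/2 ≈ -3108.5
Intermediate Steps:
h(g, R) = 5/2 (h(g, R) = (5*(-1/6))*(-3) = -5/6*(-3) = 5/2)
(h(36, -9) - 3148) + (-5*(-12) - 23) = (5/2 - 3148) + (-5*(-12) - 23) = -6291/2 + (60 - 23) = -6291/2 + 37 = -6217/2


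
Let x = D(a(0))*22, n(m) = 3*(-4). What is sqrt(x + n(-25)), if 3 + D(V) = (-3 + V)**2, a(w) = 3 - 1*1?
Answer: 2*I*sqrt(14) ≈ 7.4833*I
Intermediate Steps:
a(w) = 2 (a(w) = 3 - 1 = 2)
D(V) = -3 + (-3 + V)**2
n(m) = -12
x = -44 (x = (-3 + (-3 + 2)**2)*22 = (-3 + (-1)**2)*22 = (-3 + 1)*22 = -2*22 = -44)
sqrt(x + n(-25)) = sqrt(-44 - 12) = sqrt(-56) = 2*I*sqrt(14)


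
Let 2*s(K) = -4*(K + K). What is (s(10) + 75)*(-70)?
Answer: -2450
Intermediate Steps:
s(K) = -4*K (s(K) = (-4*(K + K))/2 = (-8*K)/2 = -4*K)
(s(10) + 75)*(-70) = (-4*10 + 75)*(-70) = (-40 + 75)*(-70) = 35*(-70) = -2450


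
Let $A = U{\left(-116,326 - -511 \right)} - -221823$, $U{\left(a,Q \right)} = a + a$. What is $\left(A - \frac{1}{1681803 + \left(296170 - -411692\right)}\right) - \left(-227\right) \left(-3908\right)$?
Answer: $- \frac{1590381799126}{2389665} \approx -6.6553 \cdot 10^{5}$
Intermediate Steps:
$U{\left(a,Q \right)} = 2 a$
$A = 221591$ ($A = 2 \left(-116\right) - -221823 = -232 + 221823 = 221591$)
$\left(A - \frac{1}{1681803 + \left(296170 - -411692\right)}\right) - \left(-227\right) \left(-3908\right) = \left(221591 - \frac{1}{1681803 + \left(296170 - -411692\right)}\right) - \left(-227\right) \left(-3908\right) = \left(221591 - \frac{1}{1681803 + \left(296170 + 411692\right)}\right) - 887116 = \left(221591 - \frac{1}{1681803 + 707862}\right) - 887116 = \left(221591 - \frac{1}{2389665}\right) - 887116 = \frac{529528257014}{2389665} - 887116 = - \frac{1590381799126}{2389665}$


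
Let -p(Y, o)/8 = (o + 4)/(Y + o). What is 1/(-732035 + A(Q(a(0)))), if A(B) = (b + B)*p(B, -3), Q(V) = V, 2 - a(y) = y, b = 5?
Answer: -1/731979 ≈ -1.3662e-6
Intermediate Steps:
a(y) = 2 - y
p(Y, o) = -8*(4 + o)/(Y + o) (p(Y, o) = -8*(o + 4)/(Y + o) = -8*(4 + o)/(Y + o))
A(B) = -8*(5 + B)/(-3 + B) (A(B) = (5 + B)*(8*(-4 - 1*(-3))/(B - 3)) = (5 + B)*(8*(-4 + 3)/(-3 + B)) = (5 + B)*(8*(-1)/(-3 + B)) = (5 + B)*(-8/(-3 + B)) = -8*(5 + B)/(-3 + B))
1/(-732035 + A(Q(a(0)))) = 1/(-732035 + 8*(-5 - (2 - 1*0))/(-3 + (2 - 1*0))) = 1/(-732035 + 8*(-5 - (2 + 0))/(-3 + (2 + 0))) = 1/(-732035 + 8*(-5 - 1*2)/(-3 + 2)) = 1/(-732035 + 8*(-5 - 2)/(-1)) = 1/(-732035 + 8*(-1)*(-7)) = 1/(-732035 + 56) = 1/(-731979) = -1/731979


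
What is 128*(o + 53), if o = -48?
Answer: 640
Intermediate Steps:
128*(o + 53) = 128*(-48 + 53) = 128*5 = 640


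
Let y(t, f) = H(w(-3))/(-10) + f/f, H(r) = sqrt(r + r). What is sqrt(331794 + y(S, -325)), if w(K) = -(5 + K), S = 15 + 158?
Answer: sqrt(8294875 - 5*I)/5 ≈ 576.02 - 0.00017361*I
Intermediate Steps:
S = 173
w(K) = -5 - K
H(r) = sqrt(2)*sqrt(r) (H(r) = sqrt(2*r) = sqrt(2)*sqrt(r))
y(t, f) = 1 - I/5 (y(t, f) = (sqrt(2)*sqrt(-5 - 1*(-3)))/(-10) + f/f = (sqrt(2)*sqrt(-5 + 3))*(-1/10) + 1 = (sqrt(2)*sqrt(-2))*(-1/10) + 1 = (sqrt(2)*(I*sqrt(2)))*(-1/10) + 1 = (2*I)*(-1/10) + 1 = -I/5 + 1 = 1 - I/5)
sqrt(331794 + y(S, -325)) = sqrt(331794 + (1 - I/5)) = sqrt(331795 - I/5)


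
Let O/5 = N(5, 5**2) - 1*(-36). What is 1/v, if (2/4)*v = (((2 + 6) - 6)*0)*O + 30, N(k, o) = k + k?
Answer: 1/60 ≈ 0.016667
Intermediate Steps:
N(k, o) = 2*k
O = 230 (O = 5*(2*5 - 1*(-36)) = 5*(10 + 36) = 5*46 = 230)
v = 60 (v = 2*((((2 + 6) - 6)*0)*230 + 30) = 2*(((8 - 6)*0)*230 + 30) = 2*((2*0)*230 + 30) = 2*(0*230 + 30) = 2*(0 + 30) = 2*30 = 60)
1/v = 1/60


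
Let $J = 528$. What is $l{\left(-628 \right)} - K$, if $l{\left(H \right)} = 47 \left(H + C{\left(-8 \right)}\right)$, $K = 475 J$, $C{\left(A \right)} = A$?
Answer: $-280692$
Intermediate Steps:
$K = 250800$ ($K = 475 \cdot 528 = 250800$)
$l{\left(H \right)} = -376 + 47 H$ ($l{\left(H \right)} = 47 \left(H - 8\right) = 47 \left(-8 + H\right) = -376 + 47 H$)
$l{\left(-628 \right)} - K = \left(-376 + 47 \left(-628\right)\right) - 250800 = \left(-376 - 29516\right) - 250800 = -29892 - 250800 = -280692$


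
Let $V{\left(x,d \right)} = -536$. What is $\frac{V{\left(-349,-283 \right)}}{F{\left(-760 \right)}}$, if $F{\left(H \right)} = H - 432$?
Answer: $\frac{67}{149} \approx 0.44966$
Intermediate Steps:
$F{\left(H \right)} = -432 + H$
$\frac{V{\left(-349,-283 \right)}}{F{\left(-760 \right)}} = - \frac{536}{-432 - 760} = - \frac{536}{-1192} = \left(-536\right) \left(- \frac{1}{1192}\right) = \frac{67}{149}$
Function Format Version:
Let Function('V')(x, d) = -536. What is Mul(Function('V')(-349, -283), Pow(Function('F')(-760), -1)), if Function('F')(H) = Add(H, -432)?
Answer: Rational(67, 149) ≈ 0.44966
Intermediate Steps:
Function('F')(H) = Add(-432, H)
Mul(Function('V')(-349, -283), Pow(Function('F')(-760), -1)) = Mul(-536, Pow(Add(-432, -760), -1)) = Mul(-536, Pow(-1192, -1)) = Mul(-536, Rational(-1, 1192)) = Rational(67, 149)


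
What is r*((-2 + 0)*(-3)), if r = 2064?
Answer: 12384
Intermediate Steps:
r*((-2 + 0)*(-3)) = 2064*((-2 + 0)*(-3)) = 2064*(-2*(-3)) = 2064*6 = 12384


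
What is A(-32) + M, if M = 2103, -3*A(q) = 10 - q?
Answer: 2089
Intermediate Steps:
A(q) = -10/3 + q/3 (A(q) = -(10 - q)/3 = -10/3 + q/3)
A(-32) + M = (-10/3 + (⅓)*(-32)) + 2103 = (-10/3 - 32/3) + 2103 = -14 + 2103 = 2089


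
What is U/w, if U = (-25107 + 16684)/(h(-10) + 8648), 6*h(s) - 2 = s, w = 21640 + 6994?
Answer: -25269/742765960 ≈ -3.4020e-5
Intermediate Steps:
w = 28634
h(s) = ⅓ + s/6
U = -25269/25940 (U = (-25107 + 16684)/((⅓ + (⅙)*(-10)) + 8648) = -8423/((⅓ - 5/3) + 8648) = -8423/(-4/3 + 8648) = -8423/25940/3 = -8423*3/25940 = -25269/25940 ≈ -0.97413)
U/w = -25269/25940/28634 = -25269/25940*1/28634 = -25269/742765960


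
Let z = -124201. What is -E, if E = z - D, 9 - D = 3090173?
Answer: -2965963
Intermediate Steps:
D = -3090164 (D = 9 - 1*3090173 = 9 - 3090173 = -3090164)
E = 2965963 (E = -124201 - 1*(-3090164) = -124201 + 3090164 = 2965963)
-E = -1*2965963 = -2965963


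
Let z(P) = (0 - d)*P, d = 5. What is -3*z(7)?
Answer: 105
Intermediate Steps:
z(P) = -5*P (z(P) = (0 - 1*5)*P = (0 - 5)*P = -5*P)
-3*z(7) = -(-15)*7 = -3*(-35) = 105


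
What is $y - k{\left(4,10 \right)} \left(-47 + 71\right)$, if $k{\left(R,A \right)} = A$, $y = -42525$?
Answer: $-42765$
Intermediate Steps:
$y - k{\left(4,10 \right)} \left(-47 + 71\right) = -42525 - 10 \left(-47 + 71\right) = -42525 - 10 \cdot 24 = -42525 - 240 = -42765$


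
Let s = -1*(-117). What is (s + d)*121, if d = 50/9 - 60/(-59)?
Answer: 7939657/531 ≈ 14952.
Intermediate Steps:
s = 117
d = 3490/531 (d = 50*(1/9) - 60*(-1/59) = 50/9 + 60/59 = 3490/531 ≈ 6.5725)
(s + d)*121 = (117 + 3490/531)*121 = (65617/531)*121 = 7939657/531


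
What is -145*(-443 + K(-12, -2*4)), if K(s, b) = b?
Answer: 65395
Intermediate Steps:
-145*(-443 + K(-12, -2*4)) = -145*(-443 - 2*4) = -145*(-443 - 8) = -145*(-451) = 65395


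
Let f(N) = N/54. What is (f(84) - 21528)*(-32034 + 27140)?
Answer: 948153772/9 ≈ 1.0535e+8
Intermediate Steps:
f(N) = N/54 (f(N) = N*(1/54) = N/54)
(f(84) - 21528)*(-32034 + 27140) = ((1/54)*84 - 21528)*(-32034 + 27140) = (14/9 - 21528)*(-4894) = -193738/9*(-4894) = 948153772/9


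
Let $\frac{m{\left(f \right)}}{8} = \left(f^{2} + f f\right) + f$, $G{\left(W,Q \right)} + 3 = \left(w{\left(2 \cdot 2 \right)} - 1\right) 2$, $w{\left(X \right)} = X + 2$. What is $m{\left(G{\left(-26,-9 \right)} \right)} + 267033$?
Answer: $267873$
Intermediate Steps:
$w{\left(X \right)} = 2 + X$
$G{\left(W,Q \right)} = 7$ ($G{\left(W,Q \right)} = -3 + \left(\left(2 + 2 \cdot 2\right) - 1\right) 2 = -3 + \left(\left(2 + 4\right) - 1\right) 2 = -3 + \left(6 - 1\right) 2 = -3 + 5 \cdot 2 = -3 + 10 = 7$)
$m{\left(f \right)} = 8 f + 16 f^{2}$ ($m{\left(f \right)} = 8 \left(\left(f^{2} + f f\right) + f\right) = 8 \left(\left(f^{2} + f^{2}\right) + f\right) = 8 \left(2 f^{2} + f\right) = 8 \left(f + 2 f^{2}\right) = 8 f + 16 f^{2}$)
$m{\left(G{\left(-26,-9 \right)} \right)} + 267033 = 8 \cdot 7 \left(1 + 2 \cdot 7\right) + 267033 = 8 \cdot 7 \left(1 + 14\right) + 267033 = 8 \cdot 7 \cdot 15 + 267033 = 840 + 267033 = 267873$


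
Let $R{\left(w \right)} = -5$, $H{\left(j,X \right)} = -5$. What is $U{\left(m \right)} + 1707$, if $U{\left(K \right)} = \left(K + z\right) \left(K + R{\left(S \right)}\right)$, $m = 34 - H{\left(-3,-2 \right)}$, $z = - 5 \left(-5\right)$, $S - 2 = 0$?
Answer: $3883$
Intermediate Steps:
$S = 2$ ($S = 2 + 0 = 2$)
$z = 25$ ($z = \left(-1\right) \left(-25\right) = 25$)
$m = 39$ ($m = 34 - -5 = 34 + 5 = 39$)
$U{\left(K \right)} = \left(-5 + K\right) \left(25 + K\right)$ ($U{\left(K \right)} = \left(K + 25\right) \left(K - 5\right) = \left(25 + K\right) \left(-5 + K\right) = \left(-5 + K\right) \left(25 + K\right)$)
$U{\left(m \right)} + 1707 = \left(-125 + 39^{2} + 20 \cdot 39\right) + 1707 = \left(-125 + 1521 + 780\right) + 1707 = 2176 + 1707 = 3883$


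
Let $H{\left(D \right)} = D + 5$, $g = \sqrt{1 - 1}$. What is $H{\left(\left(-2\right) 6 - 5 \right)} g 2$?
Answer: $0$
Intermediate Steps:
$g = 0$ ($g = \sqrt{0} = 0$)
$H{\left(D \right)} = 5 + D$
$H{\left(\left(-2\right) 6 - 5 \right)} g 2 = \left(5 - 17\right) 0 \cdot 2 = \left(-12\right) 0 \cdot 2 = 0 \cdot 2 = 0$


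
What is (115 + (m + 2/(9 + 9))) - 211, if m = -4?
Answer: -899/9 ≈ -99.889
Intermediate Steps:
(115 + (m + 2/(9 + 9))) - 211 = (115 + (-4 + 2/(9 + 9))) - 211 = (115 + (-4 + 2/18)) - 211 = (115 + (-4 + (1/18)*2)) - 211 = (115 + (-4 + ⅑)) - 211 = (115 - 35/9) - 211 = 1000/9 - 211 = -899/9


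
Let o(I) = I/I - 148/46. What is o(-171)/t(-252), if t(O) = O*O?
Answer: -17/486864 ≈ -3.4917e-5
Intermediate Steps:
o(I) = -51/23 (o(I) = 1 - 148*1/46 = 1 - 74/23 = -51/23)
t(O) = O²
o(-171)/t(-252) = -51/(23*((-252)²)) = -51/23/63504 = -51/23*1/63504 = -17/486864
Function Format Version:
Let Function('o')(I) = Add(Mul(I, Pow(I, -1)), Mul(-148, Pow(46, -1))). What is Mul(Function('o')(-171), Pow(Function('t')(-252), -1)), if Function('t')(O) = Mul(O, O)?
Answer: Rational(-17, 486864) ≈ -3.4917e-5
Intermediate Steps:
Function('o')(I) = Rational(-51, 23) (Function('o')(I) = Add(1, Mul(-148, Rational(1, 46))) = Add(1, Rational(-74, 23)) = Rational(-51, 23))
Function('t')(O) = Pow(O, 2)
Mul(Function('o')(-171), Pow(Function('t')(-252), -1)) = Mul(Rational(-51, 23), Pow(Pow(-252, 2), -1)) = Mul(Rational(-51, 23), Pow(63504, -1)) = Mul(Rational(-51, 23), Rational(1, 63504)) = Rational(-17, 486864)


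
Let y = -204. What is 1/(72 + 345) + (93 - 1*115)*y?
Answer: 1871497/417 ≈ 4488.0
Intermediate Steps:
1/(72 + 345) + (93 - 1*115)*y = 1/(72 + 345) + (93 - 1*115)*(-204) = 1/417 + (93 - 115)*(-204) = 1/417 - 22*(-204) = 1/417 + 4488 = 1871497/417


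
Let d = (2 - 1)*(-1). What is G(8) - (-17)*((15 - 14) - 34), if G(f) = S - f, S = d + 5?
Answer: -565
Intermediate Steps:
d = -1 (d = 1*(-1) = -1)
S = 4 (S = -1 + 5 = 4)
G(f) = 4 - f
G(8) - (-17)*((15 - 14) - 34) = (4 - 1*8) - (-17)*((15 - 14) - 34) = (4 - 8) - (-17)*(1 - 34) = -4 - (-17)*(-33) = -4 - 1*561 = -4 - 561 = -565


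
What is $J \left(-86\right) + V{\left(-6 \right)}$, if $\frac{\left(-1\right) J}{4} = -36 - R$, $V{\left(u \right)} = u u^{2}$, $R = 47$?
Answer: $-28768$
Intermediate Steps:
$V{\left(u \right)} = u^{3}$
$J = 332$ ($J = - 4 \left(-36 - 47\right) = \left(-4\right) \left(-83\right) = 332$)
$J \left(-86\right) + V{\left(-6 \right)} = 332 \left(-86\right) + \left(-6\right)^{3} = -28552 - 216 = -28768$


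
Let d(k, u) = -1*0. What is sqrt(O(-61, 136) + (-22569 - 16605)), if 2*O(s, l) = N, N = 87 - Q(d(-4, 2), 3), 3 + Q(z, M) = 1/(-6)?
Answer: I*sqrt(1408641)/6 ≈ 197.81*I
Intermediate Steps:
d(k, u) = 0
Q(z, M) = -19/6 (Q(z, M) = -3 + 1/(-6) = -3 - 1/6 = -19/6)
N = 541/6 (N = 87 - 1*(-19/6) = 87 + 19/6 = 541/6 ≈ 90.167)
O(s, l) = 541/12 (O(s, l) = (1/2)*(541/6) = 541/12)
sqrt(O(-61, 136) + (-22569 - 16605)) = sqrt(541/12 + (-22569 - 16605)) = sqrt(541/12 - 39174) = sqrt(-469547/12) = I*sqrt(1408641)/6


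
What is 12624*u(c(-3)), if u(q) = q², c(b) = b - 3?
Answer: 454464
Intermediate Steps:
c(b) = -3 + b
12624*u(c(-3)) = 12624*(-3 - 3)² = 12624*(-6)² = 12624*36 = 454464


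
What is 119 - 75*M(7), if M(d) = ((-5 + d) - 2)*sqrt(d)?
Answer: 119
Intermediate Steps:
M(d) = sqrt(d)*(-7 + d) (M(d) = (-7 + d)*sqrt(d) = sqrt(d)*(-7 + d))
119 - 75*M(7) = 119 - 75*sqrt(7)*(-7 + 7) = 119 - 75*sqrt(7)*0 = 119 - 75*0 = 119 + 0 = 119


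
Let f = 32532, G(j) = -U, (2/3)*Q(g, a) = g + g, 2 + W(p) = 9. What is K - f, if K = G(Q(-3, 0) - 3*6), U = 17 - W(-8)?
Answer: -32542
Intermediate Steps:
W(p) = 7 (W(p) = -2 + 9 = 7)
Q(g, a) = 3*g (Q(g, a) = 3*(g + g)/2 = 3*(2*g)/2 = 3*g)
U = 10 (U = 17 - 1*7 = 17 - 7 = 10)
G(j) = -10 (G(j) = -1*10 = -10)
K = -10
K - f = -10 - 1*32532 = -10 - 32532 = -32542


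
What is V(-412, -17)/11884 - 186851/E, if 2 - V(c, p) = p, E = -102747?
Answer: 2222489477/1221045348 ≈ 1.8202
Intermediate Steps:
V(c, p) = 2 - p
V(-412, -17)/11884 - 186851/E = (2 - 1*(-17))/11884 - 186851/(-102747) = (2 + 17)*(1/11884) - 186851*(-1/102747) = 19*(1/11884) + 186851/102747 = 19/11884 + 186851/102747 = 2222489477/1221045348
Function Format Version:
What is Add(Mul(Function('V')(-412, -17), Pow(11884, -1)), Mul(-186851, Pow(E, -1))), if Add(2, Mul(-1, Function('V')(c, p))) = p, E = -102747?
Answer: Rational(2222489477, 1221045348) ≈ 1.8202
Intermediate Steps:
Function('V')(c, p) = Add(2, Mul(-1, p))
Add(Mul(Function('V')(-412, -17), Pow(11884, -1)), Mul(-186851, Pow(E, -1))) = Add(Mul(Add(2, Mul(-1, -17)), Pow(11884, -1)), Mul(-186851, Pow(-102747, -1))) = Add(Mul(Add(2, 17), Rational(1, 11884)), Mul(-186851, Rational(-1, 102747))) = Add(Mul(19, Rational(1, 11884)), Rational(186851, 102747)) = Add(Rational(19, 11884), Rational(186851, 102747)) = Rational(2222489477, 1221045348)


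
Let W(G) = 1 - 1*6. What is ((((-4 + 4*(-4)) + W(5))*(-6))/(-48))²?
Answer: 625/64 ≈ 9.7656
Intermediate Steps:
W(G) = -5 (W(G) = 1 - 6 = -5)
((((-4 + 4*(-4)) + W(5))*(-6))/(-48))² = ((((-4 + 4*(-4)) - 5)*(-6))/(-48))² = ((((-4 - 16) - 5)*(-6))*(-1/48))² = (((-20 - 5)*(-6))*(-1/48))² = (-25*(-6)*(-1/48))² = (150*(-1/48))² = (-25/8)² = 625/64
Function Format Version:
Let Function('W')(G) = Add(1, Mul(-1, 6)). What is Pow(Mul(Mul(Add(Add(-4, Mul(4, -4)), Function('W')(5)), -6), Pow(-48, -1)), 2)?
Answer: Rational(625, 64) ≈ 9.7656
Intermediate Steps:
Function('W')(G) = -5 (Function('W')(G) = Add(1, -6) = -5)
Pow(Mul(Mul(Add(Add(-4, Mul(4, -4)), Function('W')(5)), -6), Pow(-48, -1)), 2) = Pow(Mul(Mul(Add(Add(-4, Mul(4, -4)), -5), -6), Pow(-48, -1)), 2) = Pow(Mul(Mul(Add(Add(-4, -16), -5), -6), Rational(-1, 48)), 2) = Pow(Mul(Mul(Add(-20, -5), -6), Rational(-1, 48)), 2) = Pow(Mul(Mul(-25, -6), Rational(-1, 48)), 2) = Pow(Mul(150, Rational(-1, 48)), 2) = Pow(Rational(-25, 8), 2) = Rational(625, 64)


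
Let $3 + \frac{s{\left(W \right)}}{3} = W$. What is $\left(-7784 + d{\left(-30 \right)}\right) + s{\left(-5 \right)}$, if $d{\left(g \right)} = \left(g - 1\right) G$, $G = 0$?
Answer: $-7808$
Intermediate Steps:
$d{\left(g \right)} = 0$ ($d{\left(g \right)} = \left(g - 1\right) 0 = \left(-1 + g\right) 0 = 0$)
$s{\left(W \right)} = -9 + 3 W$
$\left(-7784 + d{\left(-30 \right)}\right) + s{\left(-5 \right)} = \left(-7784 + 0\right) + \left(-9 + 3 \left(-5\right)\right) = -7784 - 24 = -7808$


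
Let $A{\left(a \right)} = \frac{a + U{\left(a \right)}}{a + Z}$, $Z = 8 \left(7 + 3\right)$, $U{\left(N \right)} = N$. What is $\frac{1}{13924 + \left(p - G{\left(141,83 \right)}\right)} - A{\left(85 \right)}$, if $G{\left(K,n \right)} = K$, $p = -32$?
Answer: $- \frac{467501}{453783} \approx -1.0302$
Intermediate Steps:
$Z = 80$ ($Z = 8 \cdot 10 = 80$)
$A{\left(a \right)} = \frac{2 a}{80 + a}$ ($A{\left(a \right)} = \frac{a + a}{a + 80} = \frac{2 a}{80 + a}$)
$\frac{1}{13924 + \left(p - G{\left(141,83 \right)}\right)} - A{\left(85 \right)} = \frac{1}{13924 - 173} - 2 \cdot 85 \frac{1}{80 + 85} = \frac{1}{13924 - 173} - 2 \cdot 85 \cdot \frac{1}{165} = \frac{1}{13751} - \frac{34}{33} = - \frac{467501}{453783}$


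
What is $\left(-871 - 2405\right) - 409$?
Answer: $-3685$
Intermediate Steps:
$\left(-871 - 2405\right) - 409 = -3276 - 409 = -3685$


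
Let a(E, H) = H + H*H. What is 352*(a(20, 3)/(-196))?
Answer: -1056/49 ≈ -21.551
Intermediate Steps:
a(E, H) = H + H**2
352*(a(20, 3)/(-196)) = 352*((3*(1 + 3))/(-196)) = 352*((3*4)*(-1/196)) = 352*(12*(-1/196)) = 352*(-3/49) = -1056/49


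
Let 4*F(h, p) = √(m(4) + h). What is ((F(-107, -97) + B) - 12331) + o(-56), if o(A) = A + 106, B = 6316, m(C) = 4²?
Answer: -5965 + I*√91/4 ≈ -5965.0 + 2.3848*I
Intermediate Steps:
m(C) = 16
F(h, p) = √(16 + h)/4
o(A) = 106 + A
((F(-107, -97) + B) - 12331) + o(-56) = ((√(16 - 107)/4 + 6316) - 12331) + (106 - 56) = ((√(-91)/4 + 6316) - 12331) + 50 = (((I*√91)/4 + 6316) - 12331) + 50 = ((I*√91/4 + 6316) - 12331) + 50 = ((6316 + I*√91/4) - 12331) + 50 = (-6015 + I*√91/4) + 50 = -5965 + I*√91/4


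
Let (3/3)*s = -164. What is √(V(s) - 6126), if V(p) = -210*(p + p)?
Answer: √62754 ≈ 250.51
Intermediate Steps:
s = -164
V(p) = -420*p
√(V(s) - 6126) = √(-420*(-164) - 6126) = √(68880 - 6126) = √62754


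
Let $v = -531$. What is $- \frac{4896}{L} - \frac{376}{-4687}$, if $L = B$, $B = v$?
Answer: $\frac{2571912}{276533} \approx 9.3006$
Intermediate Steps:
$B = -531$
$L = -531$
$- \frac{4896}{L} - \frac{376}{-4687} = - \frac{4896}{-531} - \frac{376}{-4687} = \left(-4896\right) \left(- \frac{1}{531}\right) - - \frac{376}{4687} = \frac{544}{59} + \frac{376}{4687} = \frac{2571912}{276533}$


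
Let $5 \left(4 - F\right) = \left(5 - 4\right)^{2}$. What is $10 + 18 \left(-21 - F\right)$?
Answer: $- \frac{2182}{5} \approx -436.4$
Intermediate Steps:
$F = \frac{19}{5}$ ($F = 4 - \frac{\left(5 - 4\right)^{2}}{5} = 4 - \frac{1^{2}}{5} = 4 - \frac{1}{5} = \frac{19}{5} \approx 3.8$)
$10 + 18 \left(-21 - F\right) = 10 + 18 \left(-21 - \frac{19}{5}\right) = 10 + 18 \left(- \frac{124}{5}\right) = 10 - \frac{2232}{5} = - \frac{2182}{5}$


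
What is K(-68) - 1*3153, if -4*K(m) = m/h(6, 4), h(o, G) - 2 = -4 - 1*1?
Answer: -9476/3 ≈ -3158.7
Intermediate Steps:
h(o, G) = -3 (h(o, G) = 2 + (-4 - 1*1) = 2 + (-4 - 1) = 2 - 5 = -3)
K(m) = m/12 (K(m) = -m/(4*(-3)) = -m*(-1)/(4*3) = -(-1)*m/12 = m/12)
K(-68) - 1*3153 = (1/12)*(-68) - 1*3153 = -17/3 - 3153 = -9476/3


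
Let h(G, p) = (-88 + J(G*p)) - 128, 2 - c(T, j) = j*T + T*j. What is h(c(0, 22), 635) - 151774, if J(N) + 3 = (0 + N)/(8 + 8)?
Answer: -1215309/8 ≈ -1.5191e+5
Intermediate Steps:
J(N) = -3 + N/16 (J(N) = -3 + (0 + N)/(8 + 8) = -3 + N/16)
c(T, j) = 2 - 2*T*j (c(T, j) = 2 - (j*T + T*j) = 2 - (T*j + T*j) = 2 - 2*T*j)
h(G, p) = -219 + G*p/16 (h(G, p) = (-88 + (-3 + (G*p)/16)) - 128 = (-88 + (-3 + G*p/16)) - 128 = (-91 + G*p/16) - 128 = -219 + G*p/16)
h(c(0, 22), 635) - 151774 = (-219 + (1/16)*(2 - 2*0*22)*635) - 151774 = (-219 + (1/16)*(2 + 0)*635) - 151774 = (-219 + (1/16)*2*635) - 151774 = (-219 + 635/8) - 151774 = -1117/8 - 151774 = -1215309/8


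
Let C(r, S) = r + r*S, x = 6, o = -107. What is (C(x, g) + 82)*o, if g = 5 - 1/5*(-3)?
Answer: -65056/5 ≈ -13011.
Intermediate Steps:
g = 28/5 (g = 5 - 1*⅕*(-3) = 5 - ⅕*(-3) = 5 + ⅗ = 28/5 ≈ 5.6000)
C(r, S) = r + S*r
(C(x, g) + 82)*o = (6*(1 + 28/5) + 82)*(-107) = (6*(33/5) + 82)*(-107) = (198/5 + 82)*(-107) = (608/5)*(-107) = -65056/5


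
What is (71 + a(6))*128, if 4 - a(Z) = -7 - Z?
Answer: 11264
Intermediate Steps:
a(Z) = 11 + Z (a(Z) = 4 - (-7 - Z) = 4 + (7 + Z) = 11 + Z)
(71 + a(6))*128 = (71 + (11 + 6))*128 = (71 + 17)*128 = 88*128 = 11264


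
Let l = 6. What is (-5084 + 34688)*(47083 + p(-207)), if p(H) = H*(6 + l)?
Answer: 1320308796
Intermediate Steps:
p(H) = 12*H (p(H) = H*(6 + 6) = H*12 = 12*H)
(-5084 + 34688)*(47083 + p(-207)) = (-5084 + 34688)*(47083 + 12*(-207)) = 29604*(47083 - 2484) = 29604*44599 = 1320308796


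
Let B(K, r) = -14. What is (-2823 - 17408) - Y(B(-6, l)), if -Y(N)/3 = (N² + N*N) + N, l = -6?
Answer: -19097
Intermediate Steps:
Y(N) = -6*N² - 3*N (Y(N) = -3*((N² + N*N) + N) = -3*((N² + N²) + N) = -3*(2*N² + N) = -3*(N + 2*N²) = -6*N² - 3*N)
(-2823 - 17408) - Y(B(-6, l)) = (-2823 - 17408) - (-3)*(-14)*(1 + 2*(-14)) = -20231 - (-3)*(-14)*(1 - 28) = -20231 - (-3)*(-14)*(-27) = -20231 - 1*(-1134) = -20231 + 1134 = -19097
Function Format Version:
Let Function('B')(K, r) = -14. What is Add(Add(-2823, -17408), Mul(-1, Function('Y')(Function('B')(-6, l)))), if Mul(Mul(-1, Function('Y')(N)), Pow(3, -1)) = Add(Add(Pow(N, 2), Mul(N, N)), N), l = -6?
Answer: -19097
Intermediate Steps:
Function('Y')(N) = Add(Mul(-6, Pow(N, 2)), Mul(-3, N)) (Function('Y')(N) = Mul(-3, Add(Add(Pow(N, 2), Mul(N, N)), N)) = Mul(-3, Add(Add(Pow(N, 2), Pow(N, 2)), N)) = Mul(-3, Add(Mul(2, Pow(N, 2)), N)) = Mul(-3, Add(N, Mul(2, Pow(N, 2)))) = Add(Mul(-6, Pow(N, 2)), Mul(-3, N)))
Add(Add(-2823, -17408), Mul(-1, Function('Y')(Function('B')(-6, l)))) = Add(Add(-2823, -17408), Mul(-1, Mul(-3, -14, Add(1, Mul(2, -14))))) = Add(-20231, Mul(-1, Mul(-3, -14, Add(1, -28)))) = Add(-20231, Mul(-1, Mul(-3, -14, -27))) = Add(-20231, Mul(-1, -1134)) = Add(-20231, 1134) = -19097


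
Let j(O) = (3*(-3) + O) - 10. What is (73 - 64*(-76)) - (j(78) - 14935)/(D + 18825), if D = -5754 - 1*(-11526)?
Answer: 121450265/24597 ≈ 4937.6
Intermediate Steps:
j(O) = -19 + O (j(O) = (-9 + O) - 10 = -19 + O)
D = 5772 (D = -5754 + 11526 = 5772)
(73 - 64*(-76)) - (j(78) - 14935)/(D + 18825) = (73 - 64*(-76)) - ((-19 + 78) - 14935)/(5772 + 18825) = (73 + 4864) - (59 - 14935)/24597 = 4937 - (-14876)/24597 = 4937 - 1*(-14876/24597) = 4937 + 14876/24597 = 121450265/24597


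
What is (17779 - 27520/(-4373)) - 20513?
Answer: -11928262/4373 ≈ -2727.7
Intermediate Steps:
(17779 - 27520/(-4373)) - 20513 = (17779 - 27520*(-1/4373)) - 20513 = (17779 + 27520/4373) - 20513 = 77775087/4373 - 20513 = -11928262/4373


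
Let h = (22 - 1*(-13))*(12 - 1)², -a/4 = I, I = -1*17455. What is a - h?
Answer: 65585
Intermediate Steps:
I = -17455
a = 69820 (a = -4*(-17455) = 69820)
h = 4235 (h = (22 + 13)*11² = 35*121 = 4235)
a - h = 69820 - 1*4235 = 69820 - 4235 = 65585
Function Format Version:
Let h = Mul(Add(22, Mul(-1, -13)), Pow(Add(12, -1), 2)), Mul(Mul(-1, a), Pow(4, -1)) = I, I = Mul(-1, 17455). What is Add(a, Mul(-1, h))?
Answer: 65585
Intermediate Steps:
I = -17455
a = 69820 (a = Mul(-4, -17455) = 69820)
h = 4235 (h = Mul(Add(22, 13), Pow(11, 2)) = Mul(35, 121) = 4235)
Add(a, Mul(-1, h)) = Add(69820, Mul(-1, 4235)) = Add(69820, -4235) = 65585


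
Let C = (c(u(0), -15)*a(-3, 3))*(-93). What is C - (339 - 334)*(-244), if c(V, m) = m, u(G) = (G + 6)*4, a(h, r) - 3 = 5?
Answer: 12380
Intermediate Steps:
a(h, r) = 8 (a(h, r) = 3 + 5 = 8)
u(G) = 24 + 4*G (u(G) = (6 + G)*4 = 24 + 4*G)
C = 11160 (C = -15*8*(-93) = -120*(-93) = 11160)
C - (339 - 334)*(-244) = 11160 - (339 - 334)*(-244) = 11160 - 5*(-244) = 11160 - 1*(-1220) = 11160 + 1220 = 12380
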